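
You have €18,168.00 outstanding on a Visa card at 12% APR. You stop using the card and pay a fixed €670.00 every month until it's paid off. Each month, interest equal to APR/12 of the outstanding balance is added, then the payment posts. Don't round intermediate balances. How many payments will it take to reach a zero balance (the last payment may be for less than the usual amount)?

Monthly rate r = 12%/12 = 1% = 0.01.
Recurrence: B ← B·(1+r) − €670.00.
Month 1: interest €181.68; balance after payment €17,679.68.
Month 2: interest €176.80; balance after payment €17,186.48.
Closed form: n = −ln(1 − rB₀/P)/ln(1+r) = −ln(0.72884)/ln(1.01) ≈ 31.789, so the balance reaches zero during payment 32.

32 months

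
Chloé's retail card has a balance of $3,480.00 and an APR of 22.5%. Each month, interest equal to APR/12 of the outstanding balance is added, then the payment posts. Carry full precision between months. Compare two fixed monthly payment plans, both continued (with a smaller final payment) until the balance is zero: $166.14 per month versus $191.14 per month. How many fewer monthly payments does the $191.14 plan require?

Monthly rate r = 22.5%/12 = 1.875% = 0.01875.
At $166.14/mo: n = ⌈−ln(1 − rB₀/P)/ln(1+r)⌉ = 27 payments (last $141.63); total interest = total paid − $3,480.00 = $981.27.
At $191.14/mo: 23 payments (last $92.20); total interest $817.28.
Payments saved = 27 − 23 = 4.

4 fewer payments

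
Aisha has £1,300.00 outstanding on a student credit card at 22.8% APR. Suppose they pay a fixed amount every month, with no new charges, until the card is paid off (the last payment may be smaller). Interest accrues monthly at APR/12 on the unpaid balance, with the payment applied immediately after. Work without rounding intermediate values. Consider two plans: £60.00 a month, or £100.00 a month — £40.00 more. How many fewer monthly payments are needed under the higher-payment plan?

Monthly rate r = 22.8%/12 = 1.9% = 0.019.
At £60.00/mo: n = ⌈−ln(1 − rB₀/P)/ln(1+r)⌉ = 29 payments (last £11.09); total interest = total paid − £1,300.00 = £391.09.
At £100.00/mo: 16 payments (last £7.31); total interest £207.31.
Payments saved = 29 − 16 = 13.

13 fewer payments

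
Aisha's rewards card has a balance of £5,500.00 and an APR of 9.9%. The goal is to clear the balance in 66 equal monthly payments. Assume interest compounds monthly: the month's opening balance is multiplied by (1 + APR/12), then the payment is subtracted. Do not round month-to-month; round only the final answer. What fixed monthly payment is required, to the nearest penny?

Monthly rate r = 9.9%/12 = 0.825% = 0.00825.
Level-payment amortization: P = B₀·r / (1 − (1+r)^(−n)) = 5500.00·0.00825 / (1 − 1.00825^(−66)).
Denominator 1 − (1+r)^(−66) = 0.418570885.
P = 45.375 / 0.418570885 ≈ 108.40.

£108.40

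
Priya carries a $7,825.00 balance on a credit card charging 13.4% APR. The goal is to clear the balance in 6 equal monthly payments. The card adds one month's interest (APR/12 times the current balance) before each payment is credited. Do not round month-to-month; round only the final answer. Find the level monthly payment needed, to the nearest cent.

$1,355.61

Monthly rate r = 13.4%/12 = 1.11667% = 0.0111667.
Level-payment amortization: P = B₀·r / (1 − (1+r)^(−n)) = 7825.00·0.0111667 / (1 − 1.01117^(−6)).
Denominator 1 − (1+r)^(−6) = 0.064457476.
P = 87.3792 / 0.064457476 ≈ 1355.61.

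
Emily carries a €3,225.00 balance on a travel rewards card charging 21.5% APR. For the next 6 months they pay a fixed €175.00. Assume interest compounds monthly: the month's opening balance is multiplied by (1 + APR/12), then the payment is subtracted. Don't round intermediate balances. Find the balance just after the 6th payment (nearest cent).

€2,489.42

Monthly rate r = 21.5%/12 = 1.79167% = 0.0179167.
Each month: B ← B·(1+r) − €175.00.
Month 1: interest €57.78; balance after payment €3,107.78.
Month 2: interest €55.68; balance after payment €2,988.46.
Month 3: interest €53.54; balance after payment €2,867.01.
Month 4: interest €51.37; balance after payment €2,743.37.
Month 5: interest €49.15; balance after payment €2,617.52.
Month 6: interest €46.90; balance after payment €2,489.42.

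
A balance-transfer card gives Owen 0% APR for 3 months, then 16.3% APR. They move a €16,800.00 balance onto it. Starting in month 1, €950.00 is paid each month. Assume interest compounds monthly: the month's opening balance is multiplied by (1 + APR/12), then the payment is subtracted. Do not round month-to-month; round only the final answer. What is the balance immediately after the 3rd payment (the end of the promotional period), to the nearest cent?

€13,950.00

Promo months 1–3 at r₀ = 0%/12 = 0; months 4+ at r₁ = 16.3%/12 = 0.0135833.
After month 3 (no interest yet): B = €16,800.00 − 3·€950.00 = €13,950.00.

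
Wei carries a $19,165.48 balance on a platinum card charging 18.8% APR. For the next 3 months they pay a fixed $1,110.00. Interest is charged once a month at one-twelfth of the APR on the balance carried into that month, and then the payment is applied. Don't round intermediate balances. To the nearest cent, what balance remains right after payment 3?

Monthly rate r = 18.8%/12 = 1.56667% = 0.0156667.
Each month: B ← B·(1+r) − $1,110.00.
Month 1: interest $300.26; balance after payment $18,355.74.
Month 2: interest $287.57; balance after payment $17,533.31.
Month 3: interest $274.69; balance after payment $16,698.00.

$16,698.00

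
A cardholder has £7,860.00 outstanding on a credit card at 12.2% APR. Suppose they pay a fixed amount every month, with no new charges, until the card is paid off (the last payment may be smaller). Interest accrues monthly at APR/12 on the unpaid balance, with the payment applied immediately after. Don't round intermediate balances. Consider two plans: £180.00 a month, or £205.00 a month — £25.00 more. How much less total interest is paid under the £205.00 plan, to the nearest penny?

Monthly rate r = 12.2%/12 = 1.01667% = 0.0101667.
At £180.00/mo: n = ⌈−ln(1 − rB₀/P)/ln(1+r)⌉ = 59 payments (last £3.54); total interest = total paid − £7,860.00 = £2,583.54.
At £205.00/mo: 49 payments (last £171.20); total interest £2,151.20.
Interest saved = £2,583.54 − £2,151.20 = £432.34.

£432.34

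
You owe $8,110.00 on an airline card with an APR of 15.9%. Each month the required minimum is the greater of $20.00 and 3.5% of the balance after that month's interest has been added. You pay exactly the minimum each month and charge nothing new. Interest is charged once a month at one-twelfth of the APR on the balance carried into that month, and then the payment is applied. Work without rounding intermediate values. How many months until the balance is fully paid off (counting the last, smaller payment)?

155 months

Monthly rate r = 15.9%/12 = 1.325% = 0.01325.
While 3.5% of the post-interest balance exceeds $20.00, each month B ← (B·(1+r))·(1 − 0.035), i.e. B shrinks by the factor (1+r)·0.965 = 0.97779.
This holds for months 1–119. Entering month 120 the balance is $559.82; 3.5% of the post-interest balance is now below $20.00, so the flat $20.00 minimum applies from here.
From month 120 a fixed $20.00 at rate r clears $559.82 in 36 more payments. Total: 119 + 36 = 155 months.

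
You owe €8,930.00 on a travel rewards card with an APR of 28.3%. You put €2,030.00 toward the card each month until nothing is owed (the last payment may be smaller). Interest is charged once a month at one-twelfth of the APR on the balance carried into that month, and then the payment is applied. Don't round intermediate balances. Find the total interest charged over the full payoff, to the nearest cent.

Monthly rate r = 28.3%/12 = 2.35833% = 0.0235833.
Payoff takes n = ⌈−ln(1 − rB₀/P)/ln(1+r)⌉ = ⌈4.699⌉ = 5 payments; the last is €1,423.68.
Total paid = 4·€2,030.00 + €1,423.68 = €9,543.68.
Total interest = total paid − principal = €9,543.68 − €8,930.00 = €613.68.

€613.68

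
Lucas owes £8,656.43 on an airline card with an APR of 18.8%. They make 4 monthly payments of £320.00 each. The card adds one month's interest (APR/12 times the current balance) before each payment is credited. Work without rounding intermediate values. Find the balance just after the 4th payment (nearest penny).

Monthly rate r = 18.8%/12 = 1.56667% = 0.0156667.
Each month: B ← B·(1+r) − £320.00.
Month 1: interest £135.62; balance after payment £8,472.05.
Month 2: interest £132.73; balance after payment £8,284.78.
Month 3: interest £129.79; balance after payment £8,094.57.
Month 4: interest £126.81; balance after payment £7,901.39.

£7,901.39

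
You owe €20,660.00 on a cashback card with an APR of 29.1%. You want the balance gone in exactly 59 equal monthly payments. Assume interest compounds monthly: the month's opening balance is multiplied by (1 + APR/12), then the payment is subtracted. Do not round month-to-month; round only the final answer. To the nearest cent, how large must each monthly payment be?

€662.05

Monthly rate r = 29.1%/12 = 2.425% = 0.02425.
Level-payment amortization: P = B₀·r / (1 − (1+r)^(−n)) = 20660.00·0.02425 / (1 − 1.02425^(−59)).
Denominator 1 − (1+r)^(−59) = 0.756752931.
P = 501.005 / 0.756752931 ≈ 662.05.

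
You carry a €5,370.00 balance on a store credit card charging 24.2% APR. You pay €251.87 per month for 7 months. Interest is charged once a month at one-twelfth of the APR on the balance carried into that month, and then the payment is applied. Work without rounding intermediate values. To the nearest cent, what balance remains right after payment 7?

€4,302.09

Monthly rate r = 24.2%/12 = 2.01667% = 0.0201667.
Each month: B ← B·(1+r) − €251.87.
Month 1: interest €108.30; balance after payment €5,226.43.
Month 2: interest €105.40; balance after payment €5,079.95.
Month 3: interest €102.45; balance after payment €4,930.53.
Month 4: interest €99.43; balance after payment €4,778.09.
Month 5: interest €96.36; balance after payment €4,622.58.
Month 6: interest €93.22; balance after payment €4,463.93.
Month 7: interest €90.02; balance after payment €4,302.09.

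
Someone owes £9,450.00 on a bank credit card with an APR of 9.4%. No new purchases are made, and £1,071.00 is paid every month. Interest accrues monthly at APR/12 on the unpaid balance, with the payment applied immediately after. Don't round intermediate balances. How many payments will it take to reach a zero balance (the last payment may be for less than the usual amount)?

Monthly rate r = 9.4%/12 = 0.783333% = 0.00783333.
Recurrence: B ← B·(1+r) − £1,071.00.
Month 1: interest £74.02; balance after payment £8,453.02.
Month 2: interest £66.22; balance after payment £7,448.24.
Closed form: n = −ln(1 − rB₀/P)/ln(1+r) = −ln(0.93088)/ln(1.00783) ≈ 9.179, so the balance reaches zero during payment 10.

10 payments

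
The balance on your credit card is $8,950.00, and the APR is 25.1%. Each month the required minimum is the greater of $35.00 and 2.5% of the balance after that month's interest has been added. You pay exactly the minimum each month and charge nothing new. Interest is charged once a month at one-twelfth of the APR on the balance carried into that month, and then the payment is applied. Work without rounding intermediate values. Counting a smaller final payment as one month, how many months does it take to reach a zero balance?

Monthly rate r = 25.1%/12 = 2.09167% = 0.0209167.
While 2.5% of the post-interest balance exceeds $35.00, each month B ← (B·(1+r))·(1 − 0.025), i.e. B shrinks by the factor (1+r)·0.975 = 0.99539.
This holds for months 1–407. Entering month 408 the balance is $1,366.95; 2.5% of the post-interest balance is now below $35.00, so the flat $35.00 minimum applies from here.
From month 408 a fixed $35.00 at rate r clears $1,366.95 in 83 more payments. Total: 407 + 83 = 490 months.

490 months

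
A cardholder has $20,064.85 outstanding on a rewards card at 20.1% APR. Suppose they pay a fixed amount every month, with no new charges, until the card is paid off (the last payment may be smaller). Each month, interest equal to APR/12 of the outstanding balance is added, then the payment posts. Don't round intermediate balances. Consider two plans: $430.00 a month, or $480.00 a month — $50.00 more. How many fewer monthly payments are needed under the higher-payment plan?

19 fewer payments

Monthly rate r = 20.1%/12 = 1.675% = 0.01675.
At $430.00/mo: n = ⌈−ln(1 − rB₀/P)/ln(1+r)⌉ = 92 payments (last $254.11); total interest = total paid − $20,064.85 = $19,319.26.
At $480.00/mo: 73 payments (last $248.37); total interest $14,743.52.
Payments saved = 92 − 73 = 19.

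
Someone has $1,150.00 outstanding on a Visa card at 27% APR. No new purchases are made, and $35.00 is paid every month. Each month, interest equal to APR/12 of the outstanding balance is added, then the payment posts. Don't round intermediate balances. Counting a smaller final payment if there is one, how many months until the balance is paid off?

61 months

Monthly rate r = 27%/12 = 2.25% = 0.0225.
Recurrence: B ← B·(1+r) − $35.00.
Month 1: interest $25.88; balance after payment $1,140.88.
Month 2: interest $25.67; balance after payment $1,131.54.
Closed form: n = −ln(1 − rB₀/P)/ln(1+r) = −ln(0.26071)/ln(1.0225) ≈ 60.418, so the balance reaches zero during payment 61.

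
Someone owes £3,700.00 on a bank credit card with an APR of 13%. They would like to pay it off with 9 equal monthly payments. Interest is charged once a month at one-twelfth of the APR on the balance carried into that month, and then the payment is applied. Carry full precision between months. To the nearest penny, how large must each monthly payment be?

£433.70

Monthly rate r = 13%/12 = 1.08333% = 0.0108333.
Level-payment amortization: P = B₀·r / (1 − (1+r)^(−n)) = 3700.00·0.0108333 / (1 − 1.01083^(−9)).
Denominator 1 − (1+r)^(−9) = 0.0924219023.
P = 40.0833 / 0.0924219023 ≈ 433.70.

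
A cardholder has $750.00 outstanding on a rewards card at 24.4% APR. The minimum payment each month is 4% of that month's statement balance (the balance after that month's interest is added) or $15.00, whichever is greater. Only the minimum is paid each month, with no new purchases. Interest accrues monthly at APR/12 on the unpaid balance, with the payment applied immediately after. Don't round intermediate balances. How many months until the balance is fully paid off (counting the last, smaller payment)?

69 months

Monthly rate r = 24.4%/12 = 2.03333% = 0.0203333.
While 4% of the post-interest balance exceeds $15.00, each month B ← (B·(1+r))·(1 − 0.04), i.e. B shrinks by the factor (1+r)·0.96 = 0.97952.
This holds for months 1–35. Entering month 36 the balance is $363.52; 4% of the post-interest balance is now below $15.00, so the flat $15.00 minimum applies from here.
From month 36 a fixed $15.00 at rate r clears $363.52 in 34 more payments. Total: 35 + 34 = 69 months.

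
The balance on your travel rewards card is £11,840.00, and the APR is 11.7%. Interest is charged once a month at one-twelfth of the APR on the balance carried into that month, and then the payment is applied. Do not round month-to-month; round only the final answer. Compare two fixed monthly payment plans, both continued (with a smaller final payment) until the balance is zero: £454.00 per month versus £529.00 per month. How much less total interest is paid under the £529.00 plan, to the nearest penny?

£305.84

Monthly rate r = 11.7%/12 = 0.975% = 0.00975.
At £454.00/mo: n = ⌈−ln(1 − rB₀/P)/ln(1+r)⌉ = 31 payments (last £108.61); total interest = total paid − £11,840.00 = £1,888.61.
At £529.00/mo: 26 payments (last £197.77); total interest £1,582.77.
Interest saved = £1,888.61 − £1,582.77 = £305.84.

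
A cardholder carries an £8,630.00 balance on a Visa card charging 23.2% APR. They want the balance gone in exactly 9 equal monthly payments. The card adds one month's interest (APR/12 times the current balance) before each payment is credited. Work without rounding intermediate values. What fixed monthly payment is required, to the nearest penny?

£1,053.95

Monthly rate r = 23.2%/12 = 1.93333% = 0.0193333.
Level-payment amortization: P = B₀·r / (1 − (1+r)^(−n)) = 8630.00·0.0193333 / (1 − 1.01933^(−9)).
Denominator 1 − (1+r)^(−9) = 0.15830652.
P = 166.847 / 0.15830652 ≈ 1053.95.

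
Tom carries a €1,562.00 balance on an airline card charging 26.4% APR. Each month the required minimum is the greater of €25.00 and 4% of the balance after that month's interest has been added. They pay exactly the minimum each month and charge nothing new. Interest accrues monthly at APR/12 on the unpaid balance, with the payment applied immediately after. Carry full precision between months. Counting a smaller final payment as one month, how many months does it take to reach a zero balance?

Monthly rate r = 26.4%/12 = 2.2% = 0.022.
While 4% of the post-interest balance exceeds €25.00, each month B ← (B·(1+r))·(1 − 0.04), i.e. B shrinks by the factor (1+r)·0.96 = 0.98112.
This holds for months 1–50. Entering month 51 the balance is €602.26; 4% of the post-interest balance is now below €25.00, so the flat €25.00 minimum applies from here.
From month 51 a fixed €25.00 at rate r clears €602.26 in 35 more payments. Total: 50 + 35 = 85 months.

85 months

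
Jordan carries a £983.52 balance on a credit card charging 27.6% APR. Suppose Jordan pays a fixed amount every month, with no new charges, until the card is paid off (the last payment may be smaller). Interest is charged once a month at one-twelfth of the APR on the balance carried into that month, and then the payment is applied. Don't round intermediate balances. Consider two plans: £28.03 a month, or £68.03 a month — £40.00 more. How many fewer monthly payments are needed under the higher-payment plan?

55 fewer payments

Monthly rate r = 27.6%/12 = 2.3% = 0.023.
At £28.03/mo: n = ⌈−ln(1 − rB₀/P)/ln(1+r)⌉ = 73 payments (last £9.89); total interest = total paid − £983.52 = £1,044.53.
At £68.03/mo: 18 payments (last £52.99); total interest £225.98.
Payments saved = 73 − 18 = 55.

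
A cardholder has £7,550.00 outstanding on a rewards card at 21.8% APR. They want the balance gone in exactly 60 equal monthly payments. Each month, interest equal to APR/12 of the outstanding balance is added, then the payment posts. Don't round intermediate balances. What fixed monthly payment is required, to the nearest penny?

£207.67

Monthly rate r = 21.8%/12 = 1.81667% = 0.0181667.
Level-payment amortization: P = B₀·r / (1 − (1+r)^(−n)) = 7550.00·0.0181667 / (1 − 1.01817^(−60)).
Denominator 1 − (1+r)^(−60) = 0.660478317.
P = 137.158 / 0.660478317 ≈ 207.67.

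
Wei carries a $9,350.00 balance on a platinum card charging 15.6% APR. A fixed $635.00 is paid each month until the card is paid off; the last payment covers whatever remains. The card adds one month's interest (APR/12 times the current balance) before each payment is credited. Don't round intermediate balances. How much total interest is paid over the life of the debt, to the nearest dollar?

Monthly rate r = 15.6%/12 = 1.3% = 0.013.
Payoff takes n = ⌈−ln(1 − rB₀/P)/ln(1+r)⌉ = ⌈16.450⌉ = 17 payments; the last is $286.79.
Total paid = 16·$635.00 + $286.79 = $10,446.79.
Total interest = total paid − principal = $10,446.79 − $9,350.00 = $1,096.79.

$1,097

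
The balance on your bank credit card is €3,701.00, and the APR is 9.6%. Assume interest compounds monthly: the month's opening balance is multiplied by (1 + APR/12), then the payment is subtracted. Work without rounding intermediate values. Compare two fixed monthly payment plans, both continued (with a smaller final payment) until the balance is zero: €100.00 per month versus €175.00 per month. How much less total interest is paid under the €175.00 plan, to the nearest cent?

Monthly rate r = 9.6%/12 = 0.8% = 0.008.
At €100.00/mo: n = ⌈−ln(1 − rB₀/P)/ln(1+r)⌉ = 45 payments (last €6.19); total interest = total paid − €3,701.00 = €705.19.
At €175.00/mo: 24 payments (last €45.92); total interest €369.92.
Interest saved = €705.19 − €369.92 = €335.27.

€335.27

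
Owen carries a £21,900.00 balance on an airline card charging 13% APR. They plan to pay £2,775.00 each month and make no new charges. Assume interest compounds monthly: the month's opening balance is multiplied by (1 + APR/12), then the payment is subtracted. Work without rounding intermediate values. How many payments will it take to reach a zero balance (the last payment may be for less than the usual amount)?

9 months

Monthly rate r = 13%/12 = 1.08333% = 0.0108333.
Recurrence: B ← B·(1+r) − £2,775.00.
Month 1: interest £237.25; balance after payment £19,362.25.
Month 2: interest £209.76; balance after payment £16,797.01.
Closed form: n = −ln(1 − rB₀/P)/ln(1+r) = −ln(0.9145)/ln(1.01083) ≈ 8.294, so the balance reaches zero during payment 9.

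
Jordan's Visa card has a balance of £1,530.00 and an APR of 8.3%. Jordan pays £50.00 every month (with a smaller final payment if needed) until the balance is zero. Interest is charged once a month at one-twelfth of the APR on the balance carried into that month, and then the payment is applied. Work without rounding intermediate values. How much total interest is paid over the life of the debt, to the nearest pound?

£195

Monthly rate r = 8.3%/12 = 0.691667% = 0.00691667.
Payoff takes n = ⌈−ln(1 − rB₀/P)/ln(1+r)⌉ = ⌈34.501⌉ = 35 payments; the last is £25.11.
Total paid = 34·£50.00 + £25.11 = £1,725.11.
Total interest = total paid − principal = £1,725.11 − £1,530.00 = £195.11.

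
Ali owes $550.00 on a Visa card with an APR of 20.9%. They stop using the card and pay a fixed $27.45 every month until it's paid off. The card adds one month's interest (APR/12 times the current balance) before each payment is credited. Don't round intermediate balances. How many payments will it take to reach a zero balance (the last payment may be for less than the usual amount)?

Monthly rate r = 20.9%/12 = 1.74167% = 0.0174167.
Recurrence: B ← B·(1+r) − $27.45.
Month 1: interest $9.58; balance after payment $532.13.
Month 2: interest $9.27; balance after payment $513.95.
Closed form: n = −ln(1 − rB₀/P)/ln(1+r) = −ln(0.65103)/ln(1.01742) ≈ 24.857, so the balance reaches zero during payment 25.

25 payments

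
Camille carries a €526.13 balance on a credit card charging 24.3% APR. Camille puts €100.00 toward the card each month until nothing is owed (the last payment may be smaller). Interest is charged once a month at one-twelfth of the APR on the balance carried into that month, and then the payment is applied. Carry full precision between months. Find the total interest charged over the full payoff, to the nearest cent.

Monthly rate r = 24.3%/12 = 2.025% = 0.02025.
Payoff takes n = ⌈−ln(1 − rB₀/P)/ln(1+r)⌉ = ⌈5.619⌉ = 6 payments; the last is €62.17.
Total paid = 5·€100.00 + €62.17 = €562.17.
Total interest = total paid − principal = €562.17 − €526.13 = €36.04.

€36.04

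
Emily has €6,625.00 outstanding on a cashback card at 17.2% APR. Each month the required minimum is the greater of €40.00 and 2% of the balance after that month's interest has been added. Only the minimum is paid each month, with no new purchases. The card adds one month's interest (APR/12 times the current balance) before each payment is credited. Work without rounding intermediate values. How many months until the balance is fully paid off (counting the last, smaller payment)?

290 months

Monthly rate r = 17.2%/12 = 1.43333% = 0.0143333.
While 2% of the post-interest balance exceeds €40.00, each month B ← (B·(1+r))·(1 − 0.02), i.e. B shrinks by the factor (1+r)·0.98 = 0.99405.
This holds for months 1–203. Entering month 204 the balance is €1,971.34; 2% of the post-interest balance is now below €40.00, so the flat €40.00 minimum applies from here.
From month 204 a fixed €40.00 at rate r clears €1,971.34 in 87 more payments. Total: 203 + 87 = 290 months.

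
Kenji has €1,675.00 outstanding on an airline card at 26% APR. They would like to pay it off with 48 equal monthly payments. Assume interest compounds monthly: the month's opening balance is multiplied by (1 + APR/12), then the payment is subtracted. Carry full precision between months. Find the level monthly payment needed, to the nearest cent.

Monthly rate r = 26%/12 = 2.16667% = 0.0216667.
Level-payment amortization: P = B₀·r / (1 − (1+r)^(−n)) = 1675.00·0.0216667 / (1 − 1.02167^(−48)).
Denominator 1 − (1+r)^(−48) = 0.642597784.
P = 36.2917 / 0.642597784 ≈ 56.48.

€56.48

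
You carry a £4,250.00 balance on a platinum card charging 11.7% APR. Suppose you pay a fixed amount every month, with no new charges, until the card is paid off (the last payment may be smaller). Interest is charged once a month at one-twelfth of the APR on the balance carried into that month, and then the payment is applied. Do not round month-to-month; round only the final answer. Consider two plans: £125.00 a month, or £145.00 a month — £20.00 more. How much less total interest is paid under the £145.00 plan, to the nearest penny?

£158.60

Monthly rate r = 11.7%/12 = 0.975% = 0.00975.
At £125.00/mo: n = ⌈−ln(1 − rB₀/P)/ln(1+r)⌉ = 42 payments (last £63.34); total interest = total paid − £4,250.00 = £938.34.
At £145.00/mo: 35 payments (last £99.74); total interest £779.74.
Interest saved = £938.34 − £779.74 = £158.60.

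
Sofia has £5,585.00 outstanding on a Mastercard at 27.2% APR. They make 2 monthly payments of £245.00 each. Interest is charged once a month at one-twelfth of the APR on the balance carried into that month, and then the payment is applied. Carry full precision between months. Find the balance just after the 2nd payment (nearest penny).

£5,345.50

Monthly rate r = 27.2%/12 = 2.26667% = 0.0226667.
Each month: B ← B·(1+r) − £245.00.
Month 1: interest £126.59; balance after payment £5,466.59.
Month 2: interest £123.91; balance after payment £5,345.50.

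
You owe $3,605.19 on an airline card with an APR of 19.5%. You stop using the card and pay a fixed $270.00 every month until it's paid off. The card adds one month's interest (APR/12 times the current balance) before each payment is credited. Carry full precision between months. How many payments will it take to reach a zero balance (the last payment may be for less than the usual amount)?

Monthly rate r = 19.5%/12 = 1.625% = 0.01625.
Recurrence: B ← B·(1+r) − $270.00.
Month 1: interest $58.58; balance after payment $3,393.77.
Month 2: interest $55.15; balance after payment $3,178.92.
Closed form: n = −ln(1 − rB₀/P)/ln(1+r) = −ln(0.78302)/ln(1.01625) ≈ 15.174, so the balance reaches zero during payment 16.

16 months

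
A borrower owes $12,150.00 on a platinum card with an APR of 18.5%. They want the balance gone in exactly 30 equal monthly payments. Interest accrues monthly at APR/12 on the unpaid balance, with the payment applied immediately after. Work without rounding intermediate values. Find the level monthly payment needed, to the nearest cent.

$508.91

Monthly rate r = 18.5%/12 = 1.54167% = 0.0154167.
Level-payment amortization: P = B₀·r / (1 − (1+r)^(−n)) = 12150.00·0.0154167 / (1 − 1.01542^(−30)).
Denominator 1 − (1+r)^(−30) = 0.368066504.
P = 187.312 / 0.368066504 ≈ 508.91.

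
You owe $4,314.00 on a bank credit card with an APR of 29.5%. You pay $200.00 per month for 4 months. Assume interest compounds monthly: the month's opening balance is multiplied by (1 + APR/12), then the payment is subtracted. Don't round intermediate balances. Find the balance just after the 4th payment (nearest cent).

$3,924.12

Monthly rate r = 29.5%/12 = 2.45833% = 0.0245833.
Each month: B ← B·(1+r) − $200.00.
Month 1: interest $106.05; balance after payment $4,220.05.
Month 2: interest $103.74; balance after payment $4,123.80.
Month 3: interest $101.38; balance after payment $4,025.17.
Month 4: interest $98.95; balance after payment $3,924.12.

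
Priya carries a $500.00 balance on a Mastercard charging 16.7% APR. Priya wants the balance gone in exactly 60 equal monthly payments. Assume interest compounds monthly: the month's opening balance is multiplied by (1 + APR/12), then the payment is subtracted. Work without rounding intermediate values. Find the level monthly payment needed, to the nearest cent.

Monthly rate r = 16.7%/12 = 1.39167% = 0.0139167.
Level-payment amortization: P = B₀·r / (1 − (1+r)^(−n)) = 500.00·0.0139167 / (1 − 1.01392^(−60)).
Denominator 1 − (1+r)^(−60) = 0.563620561.
P = 6.95833 / 0.563620561 ≈ 12.35.

$12.35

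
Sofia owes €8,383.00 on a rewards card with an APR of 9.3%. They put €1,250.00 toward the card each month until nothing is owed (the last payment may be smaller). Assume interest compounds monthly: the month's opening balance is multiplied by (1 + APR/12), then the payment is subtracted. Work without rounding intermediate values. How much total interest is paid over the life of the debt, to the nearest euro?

Monthly rate r = 9.3%/12 = 0.775% = 0.00775.
Payoff takes n = ⌈−ln(1 − rB₀/P)/ln(1+r)⌉ = ⌈6.914⌉ = 7 payments; the last is €1,142.40.
Total paid = 6·€1,250.00 + €1,142.40 = €8,642.40.
Total interest = total paid − principal = €8,642.40 − €8,383.00 = €259.40.

€259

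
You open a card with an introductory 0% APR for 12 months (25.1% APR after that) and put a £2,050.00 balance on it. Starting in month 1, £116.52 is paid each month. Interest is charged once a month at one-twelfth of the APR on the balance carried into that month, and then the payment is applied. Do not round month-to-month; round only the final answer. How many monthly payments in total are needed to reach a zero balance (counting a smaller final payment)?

19 months

Promo months 1–12 at r₀ = 0%/12 = 0; months 13+ at r₁ = 25.1%/12 = 0.0209167.
After month 12 (no interest yet): B = £2,050.00 − 12·£116.52 = £651.76.
Then at r₁ with £116.52/mo: n₂ = −ln(1 − r₁·B/P)/ln(1+r₁) ≈ 6.01 → 7 more payments.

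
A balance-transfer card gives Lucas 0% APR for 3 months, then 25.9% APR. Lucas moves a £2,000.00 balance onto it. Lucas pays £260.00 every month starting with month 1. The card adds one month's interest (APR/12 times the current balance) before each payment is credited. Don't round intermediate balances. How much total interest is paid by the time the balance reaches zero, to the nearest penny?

Promo months 1–3 at r₀ = 0%/12 = 0; months 4+ at r₁ = 25.9%/12 = 0.0215833.
After month 3 (no interest yet): B = £2,000.00 − 3·£260.00 = £1,220.00.
Then at r₁ with £260.00/mo: n₂ = −ln(1 − r₁·B/P)/ln(1+r₁) ≈ 5.00 → 6 more payments.
Total paid = 8·£260.00 + £0.13 = £2,080.13; interest = £2,080.13 − £2,000.00 = £80.13.

£80.13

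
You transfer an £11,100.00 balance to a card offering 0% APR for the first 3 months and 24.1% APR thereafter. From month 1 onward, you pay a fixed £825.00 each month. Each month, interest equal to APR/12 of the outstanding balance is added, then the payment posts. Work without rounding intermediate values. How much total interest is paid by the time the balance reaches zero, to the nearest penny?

£1,154.15

Promo months 1–3 at r₀ = 0%/12 = 0; months 4+ at r₁ = 24.1%/12 = 0.0200833.
After month 3 (no interest yet): B = £11,100.00 − 3·£825.00 = £8,625.00.
Then at r₁ with £825.00/mo: n₂ = −ln(1 − r₁·B/P)/ln(1+r₁) ≈ 11.85 → 12 more payments.
Total paid = 14·£825.00 + £704.15 = £12,254.15; interest = £12,254.15 − £11,100.00 = £1,154.15.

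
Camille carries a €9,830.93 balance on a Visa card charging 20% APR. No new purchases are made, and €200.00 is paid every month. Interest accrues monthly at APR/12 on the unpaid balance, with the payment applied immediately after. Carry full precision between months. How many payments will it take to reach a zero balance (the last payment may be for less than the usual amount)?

104 payments

Monthly rate r = 20%/12 = 1.66667% = 0.0166667.
Recurrence: B ← B·(1+r) − €200.00.
Month 1: interest €163.85; balance after payment €9,794.78.
Month 2: interest €163.25; balance after payment €9,758.03.
Closed form: n = −ln(1 − rB₀/P)/ln(1+r) = −ln(0.18076)/ln(1.01667) ≈ 103.489, so the balance reaches zero during payment 104.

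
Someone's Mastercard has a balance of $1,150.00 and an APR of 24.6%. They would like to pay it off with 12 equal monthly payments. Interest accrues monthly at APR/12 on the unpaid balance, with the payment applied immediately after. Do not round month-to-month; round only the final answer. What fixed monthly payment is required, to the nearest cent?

Monthly rate r = 24.6%/12 = 2.05% = 0.0205.
Level-payment amortization: P = B₀·r / (1 − (1+r)^(−n)) = 1150.00·0.0205 / (1 − 1.0205^(−12)).
Denominator 1 − (1+r)^(−12) = 0.216130275.
P = 23.575 / 0.216130275 ≈ 109.08.

$109.08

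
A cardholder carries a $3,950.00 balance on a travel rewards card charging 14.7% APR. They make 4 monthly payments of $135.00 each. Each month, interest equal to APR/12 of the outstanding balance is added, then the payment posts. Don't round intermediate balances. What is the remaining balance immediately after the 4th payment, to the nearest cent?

$3,597.13

Monthly rate r = 14.7%/12 = 1.225% = 0.01225.
Each month: B ← B·(1+r) − $135.00.
Month 1: interest $48.39; balance after payment $3,863.39.
Month 2: interest $47.33; balance after payment $3,775.71.
Month 3: interest $46.25; balance after payment $3,686.97.
Month 4: interest $45.17; balance after payment $3,597.13.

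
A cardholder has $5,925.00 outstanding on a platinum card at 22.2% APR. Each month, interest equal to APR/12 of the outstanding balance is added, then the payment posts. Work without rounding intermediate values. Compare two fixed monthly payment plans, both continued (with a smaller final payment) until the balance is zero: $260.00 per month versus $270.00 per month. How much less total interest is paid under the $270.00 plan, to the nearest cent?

$93.36

Monthly rate r = 22.2%/12 = 1.85% = 0.0185.
At $260.00/mo: n = ⌈−ln(1 − rB₀/P)/ln(1+r)⌉ = 30 payments (last $225.35); total interest = total paid − $5,925.00 = $1,840.35.
At $270.00/mo: 29 payments (last $111.99); total interest $1,746.99.
Interest saved = $1,840.35 − $1,746.99 = $93.36.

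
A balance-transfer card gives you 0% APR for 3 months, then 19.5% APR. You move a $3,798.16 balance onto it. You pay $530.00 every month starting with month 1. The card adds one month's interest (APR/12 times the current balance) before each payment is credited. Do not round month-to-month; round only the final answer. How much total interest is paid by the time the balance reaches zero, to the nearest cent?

$97.80

Promo months 1–3 at r₀ = 0%/12 = 0; months 4+ at r₁ = 19.5%/12 = 0.01625.
After month 3 (no interest yet): B = $3,798.16 − 3·$530.00 = $2,208.16.
Then at r₁ with $530.00/mo: n₂ = −ln(1 − r₁·B/P)/ln(1+r₁) ≈ 4.35 → 5 more payments.
Total paid = 7·$530.00 + $185.96 = $3,895.96; interest = $3,895.96 − $3,798.16 = $97.80.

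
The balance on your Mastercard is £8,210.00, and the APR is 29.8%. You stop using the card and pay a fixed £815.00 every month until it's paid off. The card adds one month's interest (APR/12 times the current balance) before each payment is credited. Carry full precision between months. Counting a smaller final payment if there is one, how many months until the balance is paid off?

12 months

Monthly rate r = 29.8%/12 = 2.48333% = 0.0248333.
Recurrence: B ← B·(1+r) − £815.00.
Month 1: interest £203.88; balance after payment £7,598.88.
Month 2: interest £188.71; balance after payment £6,972.59.
Closed form: n = −ln(1 − rB₀/P)/ln(1+r) = −ln(0.74984)/ln(1.02483) ≈ 11.737, so the balance reaches zero during payment 12.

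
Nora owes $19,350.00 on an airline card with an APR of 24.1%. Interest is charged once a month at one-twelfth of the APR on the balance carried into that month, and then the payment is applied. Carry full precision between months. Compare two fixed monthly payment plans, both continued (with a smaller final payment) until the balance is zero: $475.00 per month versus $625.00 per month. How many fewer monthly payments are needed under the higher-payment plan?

37 fewer payments

Monthly rate r = 24.1%/12 = 2.00833% = 0.0200833.
At $475.00/mo: n = ⌈−ln(1 − rB₀/P)/ln(1+r)⌉ = 86 payments (last $342.66); total interest = total paid − $19,350.00 = $21,367.66.
At $625.00/mo: 49 payments (last $561.06); total interest $11,211.06.
Payments saved = 86 − 49 = 37.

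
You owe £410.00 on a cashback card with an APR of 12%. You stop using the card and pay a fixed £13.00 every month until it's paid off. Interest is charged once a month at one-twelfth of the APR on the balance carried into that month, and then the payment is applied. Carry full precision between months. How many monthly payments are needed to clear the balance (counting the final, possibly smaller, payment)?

Monthly rate r = 12%/12 = 1% = 0.01.
Recurrence: B ← B·(1+r) − £13.00.
Month 1: interest £4.10; balance after payment £401.10.
Month 2: interest £4.01; balance after payment £392.11.
Closed form: n = −ln(1 − rB₀/P)/ln(1+r) = −ln(0.68462)/ln(1.01) ≈ 38.079, so the balance reaches zero during payment 39.

39 months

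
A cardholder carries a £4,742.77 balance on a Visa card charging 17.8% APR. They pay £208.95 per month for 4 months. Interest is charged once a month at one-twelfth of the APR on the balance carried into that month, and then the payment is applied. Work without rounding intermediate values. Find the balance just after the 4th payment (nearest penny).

£4,175.92

Monthly rate r = 17.8%/12 = 1.48333% = 0.0148333.
Each month: B ← B·(1+r) − £208.95.
Month 1: interest £70.35; balance after payment £4,604.17.
Month 2: interest £68.30; balance after payment £4,463.52.
Month 3: interest £66.21; balance after payment £4,320.78.
Month 4: interest £64.09; balance after payment £4,175.92.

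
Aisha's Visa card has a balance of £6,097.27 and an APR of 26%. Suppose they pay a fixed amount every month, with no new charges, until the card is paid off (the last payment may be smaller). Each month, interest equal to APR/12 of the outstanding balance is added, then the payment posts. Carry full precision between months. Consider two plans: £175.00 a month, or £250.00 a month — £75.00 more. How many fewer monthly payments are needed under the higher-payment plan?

Monthly rate r = 26%/12 = 2.16667% = 0.0216667.
At £175.00/mo: n = ⌈−ln(1 − rB₀/P)/ln(1+r)⌉ = 66 payments (last £104.92); total interest = total paid − £6,097.27 = £5,382.65.
At £250.00/mo: 36 payments (last £17.12); total interest £2,669.85.
Payments saved = 66 − 36 = 30.

30 fewer payments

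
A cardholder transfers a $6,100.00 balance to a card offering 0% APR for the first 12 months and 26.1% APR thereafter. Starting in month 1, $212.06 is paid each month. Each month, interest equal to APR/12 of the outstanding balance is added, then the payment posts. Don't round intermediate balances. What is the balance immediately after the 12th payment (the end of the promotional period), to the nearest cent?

Promo months 1–12 at r₀ = 0%/12 = 0; months 13+ at r₁ = 26.1%/12 = 0.02175.
After month 12 (no interest yet): B = $6,100.00 − 12·$212.06 = $3,555.28.

$3,555.28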